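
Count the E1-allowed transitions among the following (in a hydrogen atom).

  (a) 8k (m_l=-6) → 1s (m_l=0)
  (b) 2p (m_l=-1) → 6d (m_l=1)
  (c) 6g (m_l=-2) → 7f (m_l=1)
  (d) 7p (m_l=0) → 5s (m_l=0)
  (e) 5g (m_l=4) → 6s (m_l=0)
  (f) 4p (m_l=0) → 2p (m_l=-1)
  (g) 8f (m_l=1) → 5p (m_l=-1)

1

(a) forbidden — Δl = -7 (E1 requires Δl = ±1); Δm_l = +6 (E1 requires Δm_l = 0, ±1)
(b) forbidden — Δm_l = +2 (E1 requires Δm_l = 0, ±1)
(c) forbidden — Δm_l = +3 (E1 requires Δm_l = 0, ±1)
(d) allowed
(e) forbidden — Δl = -4 (E1 requires Δl = ±1); Δm_l = -4 (E1 requires Δm_l = 0, ±1)
(f) forbidden — Δl = +0 (E1 requires Δl = ±1)
(g) forbidden — Δl = -2 (E1 requires Δl = ±1); Δm_l = -2 (E1 requires Δm_l = 0, ±1)
Total allowed: 1 of 7.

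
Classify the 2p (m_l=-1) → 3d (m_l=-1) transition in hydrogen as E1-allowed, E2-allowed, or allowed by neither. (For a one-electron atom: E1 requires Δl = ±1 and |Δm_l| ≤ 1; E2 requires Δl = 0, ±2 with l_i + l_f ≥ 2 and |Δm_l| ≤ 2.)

E1

Δl = 2 − 1 = +1; l_i + l_f = 3.
Δm_l = +0.
E1 (Δl = ±1, |Δm_l| ≤ 1): satisfied.
E2 (Δl = 0,±2, l_i+l_f ≥ 2, |Δm_l| ≤ 2): not satisfied.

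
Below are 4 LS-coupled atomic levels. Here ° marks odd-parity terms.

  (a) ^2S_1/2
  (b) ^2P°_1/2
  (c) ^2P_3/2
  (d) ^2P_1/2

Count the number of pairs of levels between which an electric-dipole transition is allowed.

3

(a)–(b): allowed.
(a)–(c): forbidden (parity).
(a)–(d): forbidden (parity).
(b)–(c): allowed.
(b)–(d): allowed.
(c)–(d): forbidden (parity).
Allowed pairs: 3 of 6.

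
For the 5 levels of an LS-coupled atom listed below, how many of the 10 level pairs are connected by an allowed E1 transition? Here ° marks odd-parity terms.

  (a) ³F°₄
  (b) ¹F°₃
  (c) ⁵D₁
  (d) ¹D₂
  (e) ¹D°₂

2

(a)–(b): forbidden (parity, ΔS).
(a)–(c): forbidden (ΔS, ΔJ).
(a)–(d): forbidden (ΔS, ΔJ).
(a)–(e): forbidden (parity, ΔS, ΔJ).
(b)–(c): forbidden (ΔS, ΔJ).
(b)–(d): allowed.
(b)–(e): forbidden (parity).
(c)–(d): forbidden (parity, ΔS).
(c)–(e): forbidden (ΔS).
(d)–(e): allowed.
Allowed pairs: 2 of 10.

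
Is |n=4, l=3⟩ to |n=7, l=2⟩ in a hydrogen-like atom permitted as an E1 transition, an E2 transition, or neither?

Δl = 2 − 3 = -1; l_i + l_f = 5.
E1 (Δl = ±1): satisfied.
E2 (Δl = 0,±2, l_i+l_f ≥ 2): not satisfied.

E1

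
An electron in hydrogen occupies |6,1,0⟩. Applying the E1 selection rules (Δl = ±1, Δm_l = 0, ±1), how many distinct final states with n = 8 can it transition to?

4

E1 requires Δl = ±1, so l_f ∈ {0, 2}; with 0 ≤ l_f ≤ n_f−1 = 7, the allowed l_f values are {0, 2}.
For l_f = 0: m_f ∈ {m_i−1, m_i, m_i+1} ∩ [−0, 0] = {0} → 1 state.
For l_f = 2: m_f ∈ {m_i−1, m_i, m_i+1} ∩ [−2, 2] = {-1, 0, 1} → 3 states.
Total: 4.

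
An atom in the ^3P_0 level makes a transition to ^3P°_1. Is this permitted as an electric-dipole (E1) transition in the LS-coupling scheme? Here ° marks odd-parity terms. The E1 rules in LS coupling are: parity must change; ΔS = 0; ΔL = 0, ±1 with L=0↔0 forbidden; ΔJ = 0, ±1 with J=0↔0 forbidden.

allowed

Initial level: S=1, L=1, J=0, parity even. Final level: S=1, L=1, J=1, parity odd.
Parity must change: even → odd — satisfied.
ΔS = 0: S: 1 → 1 — satisfied.
ΔL = 0, ±1 (not L=0↔0): L: 1 → 1, ΔL = +0 — satisfied.
ΔJ = 0, ±1 (not J=0↔0): J: 0 → 1, ΔJ = +1 — satisfied.
All four E1 rules are satisfied.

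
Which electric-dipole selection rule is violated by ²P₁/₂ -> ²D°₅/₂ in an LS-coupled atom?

the ΔJ = 0, ±1 rule

ΔS = 0: S: 1/2 → 1/2 — ✓.
Parity must change: even → odd — ✓.
ΔJ = 0, ±1 (not J=0↔0): J: 1/2 → 5/2, ΔJ = +2 — ✗.
ΔL = 0, ±1 (not L=0↔0): L: 1 → 2, ΔL = +1 — ✓.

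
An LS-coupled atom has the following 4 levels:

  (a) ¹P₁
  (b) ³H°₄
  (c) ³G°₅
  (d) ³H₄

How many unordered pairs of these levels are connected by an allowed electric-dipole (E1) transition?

(a)–(b): forbidden (ΔS, ΔL, ΔJ).
(a)–(c): forbidden (ΔS, ΔL, ΔJ).
(a)–(d): forbidden (parity, ΔS, ΔL, ΔJ).
(b)–(c): forbidden (parity).
(b)–(d): allowed.
(c)–(d): allowed.
Allowed pairs: 2 of 6.

2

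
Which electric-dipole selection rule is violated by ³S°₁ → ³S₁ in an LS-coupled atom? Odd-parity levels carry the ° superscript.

the L=0 ↔ L=0 exclusion

Initial level: S=1, L=0, J=1, parity odd. Final level: S=1, L=0, J=1, parity even.
ΔS = 0: S: 1 → 1 — satisfied.
Parity must change: odd → even — satisfied.
ΔL = 0, ±1 (not L=0↔0): L: 0 → 0, ΔL = +0 — violated.
ΔJ = 0, ±1 (not J=0↔0): J: 1 → 1, ΔJ = +0 — satisfied.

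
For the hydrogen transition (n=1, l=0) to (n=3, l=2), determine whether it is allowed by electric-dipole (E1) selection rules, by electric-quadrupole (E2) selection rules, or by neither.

Δl = 2 − 0 = +2; l_i + l_f = 2.
E1 (Δl = ±1): not satisfied.
E2 (Δl = 0,±2, l_i+l_f ≥ 2): satisfied.

E2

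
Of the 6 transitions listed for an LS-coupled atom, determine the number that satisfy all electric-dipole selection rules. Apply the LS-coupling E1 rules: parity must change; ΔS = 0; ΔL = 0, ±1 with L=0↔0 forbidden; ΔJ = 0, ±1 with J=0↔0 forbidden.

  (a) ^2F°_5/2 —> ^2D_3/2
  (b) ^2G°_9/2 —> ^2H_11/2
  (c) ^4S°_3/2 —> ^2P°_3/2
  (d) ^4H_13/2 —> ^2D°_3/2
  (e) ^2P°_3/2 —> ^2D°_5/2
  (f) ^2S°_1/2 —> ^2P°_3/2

2

(a) allowed
(b) allowed
(c) forbidden (parity, ΔS fail)
(d) forbidden (ΔS, ΔL, ΔJ fail)
(e) forbidden (parity fails)
(f) forbidden (parity fails)
Total allowed: 2 of 6.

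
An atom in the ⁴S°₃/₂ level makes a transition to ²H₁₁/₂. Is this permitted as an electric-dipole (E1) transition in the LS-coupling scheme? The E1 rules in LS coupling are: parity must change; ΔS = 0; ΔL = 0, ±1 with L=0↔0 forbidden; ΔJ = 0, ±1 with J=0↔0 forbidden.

Initial level: S=3/2, L=0, J=3/2, parity odd. Final level: S=1/2, L=5, J=11/2, parity even.
ΔL = 0, ±1 (not L=0↔0): L: 0 → 5, ΔL = +5 — fails.
ΔS = 0: S: 3/2 → 1/2 — fails.
Parity must change: odd → even — ok.
ΔJ = 0, ±1 (not J=0↔0): J: 3/2 → 11/2, ΔJ = +4 — fails.
Rule(s) violated: ΔS, ΔL, ΔJ.

forbidden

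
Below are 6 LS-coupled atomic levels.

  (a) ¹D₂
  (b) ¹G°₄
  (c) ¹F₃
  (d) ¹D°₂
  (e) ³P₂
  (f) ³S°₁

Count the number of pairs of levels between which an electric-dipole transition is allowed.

4

(a)–(b): forbidden (ΔL, ΔJ).
(a)–(c): forbidden (parity).
(a)–(d): allowed.
(a)–(e): forbidden (parity, ΔS).
(a)–(f): forbidden (ΔS, ΔL).
(b)–(c): allowed.
(b)–(d): forbidden (parity, ΔL, ΔJ).
(b)–(e): forbidden (ΔS, ΔL, ΔJ).
(b)–(f): forbidden (parity, ΔS, ΔL, ΔJ).
(c)–(d): allowed.
(c)–(e): forbidden (parity, ΔS, ΔL).
(c)–(f): forbidden (ΔS, ΔL, ΔJ).
(d)–(e): forbidden (ΔS).
(d)–(f): forbidden (parity, ΔS, ΔL).
(e)–(f): allowed.
Allowed pairs: 4 of 15.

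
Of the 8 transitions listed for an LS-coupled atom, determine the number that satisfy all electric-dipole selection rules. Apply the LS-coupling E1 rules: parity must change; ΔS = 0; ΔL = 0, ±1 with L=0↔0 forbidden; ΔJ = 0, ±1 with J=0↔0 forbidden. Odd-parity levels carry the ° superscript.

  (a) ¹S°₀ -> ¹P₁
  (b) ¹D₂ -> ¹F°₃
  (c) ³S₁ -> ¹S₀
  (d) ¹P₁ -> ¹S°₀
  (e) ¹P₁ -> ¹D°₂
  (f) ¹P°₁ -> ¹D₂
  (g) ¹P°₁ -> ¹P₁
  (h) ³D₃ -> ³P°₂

7

(a) allowed
(b) allowed
(c) forbidden (parity, ΔS, ΔL fail)
(d) allowed
(e) allowed
(f) allowed
(g) allowed
(h) allowed
Total allowed: 7 of 8.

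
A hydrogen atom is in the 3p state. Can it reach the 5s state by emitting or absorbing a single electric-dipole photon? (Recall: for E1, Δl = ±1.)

Δl = 0 − 1 = -1; the E1 rule Δl = ±1 is ✓.
All E1 selection rules are satisfied.

allowed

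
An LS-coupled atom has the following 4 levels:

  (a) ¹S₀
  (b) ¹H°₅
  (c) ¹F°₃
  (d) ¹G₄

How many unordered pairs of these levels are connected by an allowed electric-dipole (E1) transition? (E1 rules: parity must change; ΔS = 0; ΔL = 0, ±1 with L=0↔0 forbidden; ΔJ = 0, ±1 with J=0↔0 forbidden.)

2

(a)–(b): forbidden (ΔL, ΔJ).
(a)–(c): forbidden (ΔL, ΔJ).
(a)–(d): forbidden (parity, ΔL, ΔJ).
(b)–(c): forbidden (parity, ΔL, ΔJ).
(b)–(d): allowed.
(c)–(d): allowed.
Allowed pairs: 2 of 6.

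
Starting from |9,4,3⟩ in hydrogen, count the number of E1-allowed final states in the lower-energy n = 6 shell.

5

E1 requires Δl = ±1, so l_f ∈ {3, 5}; with 0 ≤ l_f ≤ n_f−1 = 5, the allowed l_f values are {3, 5}.
For l_f = 3: m_f ∈ {m_i−1, m_i, m_i+1} ∩ [−3, 3] = {2, 3} → 2 states.
For l_f = 5: m_f ∈ {m_i−1, m_i, m_i+1} ∩ [−5, 5] = {2, 3, 4} → 3 states.
Total: 5.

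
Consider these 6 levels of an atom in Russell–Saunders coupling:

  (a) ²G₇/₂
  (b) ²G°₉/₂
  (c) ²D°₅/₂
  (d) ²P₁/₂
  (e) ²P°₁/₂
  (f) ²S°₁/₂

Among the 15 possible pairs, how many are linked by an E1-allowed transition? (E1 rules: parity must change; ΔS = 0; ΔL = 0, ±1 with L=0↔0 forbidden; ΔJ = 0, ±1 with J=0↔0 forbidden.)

(a)–(b): allowed.
(a)–(c): forbidden (ΔL).
(a)–(d): forbidden (parity, ΔL, ΔJ).
(a)–(e): forbidden (ΔL, ΔJ).
(a)–(f): forbidden (ΔL, ΔJ).
(b)–(c): forbidden (parity, ΔL, ΔJ).
(b)–(d): forbidden (ΔL, ΔJ).
(b)–(e): forbidden (parity, ΔL, ΔJ).
(b)–(f): forbidden (parity, ΔL, ΔJ).
(c)–(d): forbidden (ΔJ).
(c)–(e): forbidden (parity, ΔJ).
(c)–(f): forbidden (parity, ΔL, ΔJ).
(d)–(e): allowed.
(d)–(f): allowed.
(e)–(f): forbidden (parity).
Allowed pairs: 3 of 15.

3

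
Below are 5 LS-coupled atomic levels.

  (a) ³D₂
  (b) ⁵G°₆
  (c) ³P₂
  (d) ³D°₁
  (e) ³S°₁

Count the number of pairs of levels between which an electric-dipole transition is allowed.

(a)–(b): forbidden (ΔS, ΔL, ΔJ).
(a)–(c): forbidden (parity).
(a)–(d): allowed.
(a)–(e): forbidden (ΔL).
(b)–(c): forbidden (ΔS, ΔL, ΔJ).
(b)–(d): forbidden (parity, ΔS, ΔL, ΔJ).
(b)–(e): forbidden (parity, ΔS, ΔL, ΔJ).
(c)–(d): allowed.
(c)–(e): allowed.
(d)–(e): forbidden (parity, ΔL).
Allowed pairs: 3 of 10.

3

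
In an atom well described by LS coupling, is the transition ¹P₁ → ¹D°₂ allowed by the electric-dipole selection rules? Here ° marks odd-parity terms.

Reading off the term symbols: S 0→0, L 1→2, J 1→2, parity even→odd.
Parity must change: even → odd — ok.
ΔS = 0: S: 0 → 0 — ok.
ΔL = 0, ±1 (not L=0↔0): L: 1 → 2, ΔL = +1 — ok.
ΔJ = 0, ±1 (not J=0↔0): J: 1 → 2, ΔJ = +1 — ok.
All four E1 rules are satisfied.

allowed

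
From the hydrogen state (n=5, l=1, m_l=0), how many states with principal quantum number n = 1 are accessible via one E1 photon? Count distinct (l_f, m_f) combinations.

1

E1 requires Δl = ±1, so l_f ∈ {0, 2}; with 0 ≤ l_f ≤ n_f−1 = 0, the allowed l_f values are {0}.
For l_f = 0: m_f ∈ {m_i−1, m_i, m_i+1} ∩ [−0, 0] = {0} → 1 state.
Total: 1.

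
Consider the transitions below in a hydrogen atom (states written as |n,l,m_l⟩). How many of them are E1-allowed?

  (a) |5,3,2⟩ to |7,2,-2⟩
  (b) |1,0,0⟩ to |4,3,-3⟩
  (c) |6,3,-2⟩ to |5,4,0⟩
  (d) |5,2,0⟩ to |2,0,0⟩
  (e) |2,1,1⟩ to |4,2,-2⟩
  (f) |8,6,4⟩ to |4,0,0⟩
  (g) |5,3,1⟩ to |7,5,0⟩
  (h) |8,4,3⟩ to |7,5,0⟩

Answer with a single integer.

0

(a) forbidden — Δm_l = -4 (E1 requires Δm_l = 0, ±1)
(b) forbidden — Δl = +3 (E1 requires Δl = ±1); Δm_l = -3 (E1 requires Δm_l = 0, ±1)
(c) forbidden — Δm_l = +2 (E1 requires Δm_l = 0, ±1)
(d) forbidden — Δl = -2 (E1 requires Δl = ±1)
(e) forbidden — Δm_l = -3 (E1 requires Δm_l = 0, ±1)
(f) forbidden — Δl = -6 (E1 requires Δl = ±1); Δm_l = -4 (E1 requires Δm_l = 0, ±1)
(g) forbidden — Δl = +2 (E1 requires Δl = ±1)
(h) forbidden — Δm_l = -3 (E1 requires Δm_l = 0, ±1)
Total allowed: 0 of 8.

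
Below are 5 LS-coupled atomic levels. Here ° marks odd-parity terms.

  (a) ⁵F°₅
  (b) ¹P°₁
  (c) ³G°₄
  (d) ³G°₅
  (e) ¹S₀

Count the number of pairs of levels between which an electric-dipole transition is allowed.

1

(a)–(b): forbidden (parity, ΔS, ΔL, ΔJ).
(a)–(c): forbidden (parity, ΔS).
(a)–(d): forbidden (parity, ΔS).
(a)–(e): forbidden (ΔS, ΔL, ΔJ).
(b)–(c): forbidden (parity, ΔS, ΔL, ΔJ).
(b)–(d): forbidden (parity, ΔS, ΔL, ΔJ).
(b)–(e): allowed.
(c)–(d): forbidden (parity).
(c)–(e): forbidden (ΔS, ΔL, ΔJ).
(d)–(e): forbidden (ΔS, ΔL, ΔJ).
Allowed pairs: 1 of 10.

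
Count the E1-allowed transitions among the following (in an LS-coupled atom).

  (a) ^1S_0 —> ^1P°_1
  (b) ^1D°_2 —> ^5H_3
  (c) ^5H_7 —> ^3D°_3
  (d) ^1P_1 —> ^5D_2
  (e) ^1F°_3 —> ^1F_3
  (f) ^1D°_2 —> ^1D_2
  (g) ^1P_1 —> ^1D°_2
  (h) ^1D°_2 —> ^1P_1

5

(a) allowed
(b) forbidden (ΔS, ΔL fail)
(c) forbidden (ΔS, ΔL, ΔJ fail)
(d) forbidden (parity, ΔS fail)
(e) allowed
(f) allowed
(g) allowed
(h) allowed
Total allowed: 5 of 8.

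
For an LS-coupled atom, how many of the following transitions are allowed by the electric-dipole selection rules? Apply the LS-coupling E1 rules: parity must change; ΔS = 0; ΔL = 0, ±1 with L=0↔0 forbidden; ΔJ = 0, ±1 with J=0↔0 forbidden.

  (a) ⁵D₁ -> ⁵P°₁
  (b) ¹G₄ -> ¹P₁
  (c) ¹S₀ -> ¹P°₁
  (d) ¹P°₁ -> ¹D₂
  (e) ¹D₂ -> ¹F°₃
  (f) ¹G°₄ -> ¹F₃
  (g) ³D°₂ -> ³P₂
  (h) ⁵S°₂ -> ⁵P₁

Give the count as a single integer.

7

(a) allowed
(b) forbidden (parity, ΔL, ΔJ fail)
(c) allowed
(d) allowed
(e) allowed
(f) allowed
(g) allowed
(h) allowed
Total allowed: 7 of 8.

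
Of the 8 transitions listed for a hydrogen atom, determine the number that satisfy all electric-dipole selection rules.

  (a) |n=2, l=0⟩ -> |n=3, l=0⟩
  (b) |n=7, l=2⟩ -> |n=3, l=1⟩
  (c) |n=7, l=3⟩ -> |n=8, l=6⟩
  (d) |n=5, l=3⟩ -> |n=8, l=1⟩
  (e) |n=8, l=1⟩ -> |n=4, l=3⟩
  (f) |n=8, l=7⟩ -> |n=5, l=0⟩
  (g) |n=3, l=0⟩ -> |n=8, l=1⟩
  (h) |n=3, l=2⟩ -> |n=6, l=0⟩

(a) forbidden — Δl = +0 (E1 requires Δl = ±1)
(b) allowed
(c) forbidden — Δl = +3 (E1 requires Δl = ±1)
(d) forbidden — Δl = -2 (E1 requires Δl = ±1)
(e) forbidden — Δl = +2 (E1 requires Δl = ±1)
(f) forbidden — Δl = -7 (E1 requires Δl = ±1)
(g) allowed
(h) forbidden — Δl = -2 (E1 requires Δl = ±1)
Total allowed: 2 of 8.

2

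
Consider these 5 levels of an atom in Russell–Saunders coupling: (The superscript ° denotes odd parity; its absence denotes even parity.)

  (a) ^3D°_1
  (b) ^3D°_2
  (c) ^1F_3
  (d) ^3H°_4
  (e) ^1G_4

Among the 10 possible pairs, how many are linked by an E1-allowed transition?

0

(a)–(b): forbidden (parity).
(a)–(c): forbidden (ΔS, ΔJ).
(a)–(d): forbidden (parity, ΔL, ΔJ).
(a)–(e): forbidden (ΔS, ΔL, ΔJ).
(b)–(c): forbidden (ΔS).
(b)–(d): forbidden (parity, ΔL, ΔJ).
(b)–(e): forbidden (ΔS, ΔL, ΔJ).
(c)–(d): forbidden (ΔS, ΔL).
(c)–(e): forbidden (parity).
(d)–(e): forbidden (ΔS).
Allowed pairs: 0 of 10.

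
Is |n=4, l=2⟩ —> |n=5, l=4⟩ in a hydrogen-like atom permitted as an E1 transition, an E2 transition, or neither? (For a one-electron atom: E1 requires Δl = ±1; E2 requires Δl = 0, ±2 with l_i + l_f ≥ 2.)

E2

Δl = 4 − 2 = +2; l_i + l_f = 6.
E1 (Δl = ±1): not satisfied.
E2 (Δl = 0,±2, l_i+l_f ≥ 2): satisfied.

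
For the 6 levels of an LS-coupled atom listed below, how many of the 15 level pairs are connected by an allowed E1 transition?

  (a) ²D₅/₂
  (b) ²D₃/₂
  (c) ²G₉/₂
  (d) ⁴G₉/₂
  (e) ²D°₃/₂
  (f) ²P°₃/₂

4

(a)–(b): forbidden (parity).
(a)–(c): forbidden (parity, ΔL, ΔJ).
(a)–(d): forbidden (parity, ΔS, ΔL, ΔJ).
(a)–(e): allowed.
(a)–(f): allowed.
(b)–(c): forbidden (parity, ΔL, ΔJ).
(b)–(d): forbidden (parity, ΔS, ΔL, ΔJ).
(b)–(e): allowed.
(b)–(f): allowed.
(c)–(d): forbidden (parity, ΔS).
(c)–(e): forbidden (ΔL, ΔJ).
(c)–(f): forbidden (ΔL, ΔJ).
(d)–(e): forbidden (ΔS, ΔL, ΔJ).
(d)–(f): forbidden (ΔS, ΔL, ΔJ).
(e)–(f): forbidden (parity).
Allowed pairs: 4 of 15.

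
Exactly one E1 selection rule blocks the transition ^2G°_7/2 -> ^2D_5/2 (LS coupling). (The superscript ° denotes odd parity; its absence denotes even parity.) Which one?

Reading off the term symbols: S 1/2→1/2, L 4→2, J 7/2→5/2, parity odd→even.
Parity must change: odd → even — passes.
ΔS = 0: S: 1/2 → 1/2 — passes.
ΔL = 0, ±1 (not L=0↔0): L: 4 → 2, ΔL = -2 — fails.
ΔJ = 0, ±1 (not J=0↔0): J: 7/2 → 5/2, ΔJ = -1 — passes.

the ΔL = 0, ±1 rule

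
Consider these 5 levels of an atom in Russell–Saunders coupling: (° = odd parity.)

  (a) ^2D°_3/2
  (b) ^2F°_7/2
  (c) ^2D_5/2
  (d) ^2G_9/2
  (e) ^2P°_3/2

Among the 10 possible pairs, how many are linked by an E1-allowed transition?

(a)–(b): forbidden (parity, ΔJ).
(a)–(c): allowed.
(a)–(d): forbidden (ΔL, ΔJ).
(a)–(e): forbidden (parity).
(b)–(c): allowed.
(b)–(d): allowed.
(b)–(e): forbidden (parity, ΔL, ΔJ).
(c)–(d): forbidden (parity, ΔL, ΔJ).
(c)–(e): allowed.
(d)–(e): forbidden (ΔL, ΔJ).
Allowed pairs: 4 of 10.

4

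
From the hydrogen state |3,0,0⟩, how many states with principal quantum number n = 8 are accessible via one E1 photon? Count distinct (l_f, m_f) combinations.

E1 requires Δl = ±1, so l_f ∈ {-1, 1}; with 0 ≤ l_f ≤ n_f−1 = 7, the allowed l_f values are {1}.
For l_f = 1: m_f ∈ {m_i−1, m_i, m_i+1} ∩ [−1, 1] = {-1, 0, 1} → 3 states.
Total: 3.

3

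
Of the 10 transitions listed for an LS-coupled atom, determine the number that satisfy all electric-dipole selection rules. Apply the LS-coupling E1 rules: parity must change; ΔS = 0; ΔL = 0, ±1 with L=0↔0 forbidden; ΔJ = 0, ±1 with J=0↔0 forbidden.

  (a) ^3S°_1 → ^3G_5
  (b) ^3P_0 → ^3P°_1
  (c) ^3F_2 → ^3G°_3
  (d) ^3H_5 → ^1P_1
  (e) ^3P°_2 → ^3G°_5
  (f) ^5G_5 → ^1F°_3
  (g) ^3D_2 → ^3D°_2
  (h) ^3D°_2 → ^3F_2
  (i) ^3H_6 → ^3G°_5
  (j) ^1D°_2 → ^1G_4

5

(a) forbidden (ΔL, ΔJ fail)
(b) allowed
(c) allowed
(d) forbidden (parity, ΔS, ΔL, ΔJ fail)
(e) forbidden (parity, ΔL, ΔJ fail)
(f) forbidden (ΔS, ΔJ fail)
(g) allowed
(h) allowed
(i) allowed
(j) forbidden (ΔL, ΔJ fail)
Total allowed: 5 of 10.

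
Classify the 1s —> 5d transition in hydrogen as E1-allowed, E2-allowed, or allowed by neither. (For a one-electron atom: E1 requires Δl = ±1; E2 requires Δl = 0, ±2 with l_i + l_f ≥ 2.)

E2

Δl = 2 − 0 = +2; l_i + l_f = 2.
E1 (Δl = ±1): not satisfied.
E2 (Δl = 0,±2, l_i+l_f ≥ 2): satisfied.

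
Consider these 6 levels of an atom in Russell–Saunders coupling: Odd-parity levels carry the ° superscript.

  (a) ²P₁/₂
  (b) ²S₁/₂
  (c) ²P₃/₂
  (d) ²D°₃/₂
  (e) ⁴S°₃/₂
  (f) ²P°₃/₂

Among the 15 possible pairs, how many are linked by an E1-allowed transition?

(a)–(b): forbidden (parity).
(a)–(c): forbidden (parity).
(a)–(d): allowed.
(a)–(e): forbidden (ΔS).
(a)–(f): allowed.
(b)–(c): forbidden (parity).
(b)–(d): forbidden (ΔL).
(b)–(e): forbidden (ΔS, ΔL).
(b)–(f): allowed.
(c)–(d): allowed.
(c)–(e): forbidden (ΔS).
(c)–(f): allowed.
(d)–(e): forbidden (parity, ΔS, ΔL).
(d)–(f): forbidden (parity).
(e)–(f): forbidden (parity, ΔS).
Allowed pairs: 5 of 15.

5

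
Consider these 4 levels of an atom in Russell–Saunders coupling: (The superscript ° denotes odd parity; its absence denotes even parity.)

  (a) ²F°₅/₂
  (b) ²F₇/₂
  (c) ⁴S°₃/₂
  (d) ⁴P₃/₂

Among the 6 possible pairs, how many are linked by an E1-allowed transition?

(a)–(b): allowed.
(a)–(c): forbidden (parity, ΔS, ΔL).
(a)–(d): forbidden (ΔS, ΔL).
(b)–(c): forbidden (ΔS, ΔL, ΔJ).
(b)–(d): forbidden (parity, ΔS, ΔL, ΔJ).
(c)–(d): allowed.
Allowed pairs: 2 of 6.

2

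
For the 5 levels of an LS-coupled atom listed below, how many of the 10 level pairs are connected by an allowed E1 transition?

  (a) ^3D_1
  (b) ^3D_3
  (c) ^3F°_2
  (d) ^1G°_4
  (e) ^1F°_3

(a)–(b): forbidden (parity, ΔJ).
(a)–(c): allowed.
(a)–(d): forbidden (ΔS, ΔL, ΔJ).
(a)–(e): forbidden (ΔS, ΔJ).
(b)–(c): allowed.
(b)–(d): forbidden (ΔS, ΔL).
(b)–(e): forbidden (ΔS).
(c)–(d): forbidden (parity, ΔS, ΔJ).
(c)–(e): forbidden (parity, ΔS).
(d)–(e): forbidden (parity).
Allowed pairs: 2 of 10.

2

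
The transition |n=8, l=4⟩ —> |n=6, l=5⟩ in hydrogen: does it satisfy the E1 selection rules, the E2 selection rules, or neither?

Δl = 5 − 4 = +1; l_i + l_f = 9.
E1 (Δl = ±1): satisfied.
E2 (Δl = 0,±2, l_i+l_f ≥ 2): not satisfied.

E1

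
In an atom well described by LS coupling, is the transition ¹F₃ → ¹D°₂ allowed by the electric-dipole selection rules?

allowed

Initial level: S=0, L=3, J=3, parity even. Final level: S=0, L=2, J=2, parity odd.
Parity must change: even → odd — satisfied.
ΔS = 0: S: 0 → 0 — satisfied.
ΔJ = 0, ±1 (not J=0↔0): J: 3 → 2, ΔJ = -1 — satisfied.
ΔL = 0, ±1 (not L=0↔0): L: 3 → 2, ΔL = -1 — satisfied.
All four E1 rules are satisfied.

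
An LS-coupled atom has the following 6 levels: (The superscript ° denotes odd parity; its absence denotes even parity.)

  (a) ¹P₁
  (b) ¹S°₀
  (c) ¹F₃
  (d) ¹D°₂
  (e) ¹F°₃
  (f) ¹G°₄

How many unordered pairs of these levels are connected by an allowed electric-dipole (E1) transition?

(a)–(b): allowed.
(a)–(c): forbidden (parity, ΔL, ΔJ).
(a)–(d): allowed.
(a)–(e): forbidden (ΔL, ΔJ).
(a)–(f): forbidden (ΔL, ΔJ).
(b)–(c): forbidden (ΔL, ΔJ).
(b)–(d): forbidden (parity, ΔL, ΔJ).
(b)–(e): forbidden (parity, ΔL, ΔJ).
(b)–(f): forbidden (parity, ΔL, ΔJ).
(c)–(d): allowed.
(c)–(e): allowed.
(c)–(f): allowed.
(d)–(e): forbidden (parity).
(d)–(f): forbidden (parity, ΔL, ΔJ).
(e)–(f): forbidden (parity).
Allowed pairs: 5 of 15.

5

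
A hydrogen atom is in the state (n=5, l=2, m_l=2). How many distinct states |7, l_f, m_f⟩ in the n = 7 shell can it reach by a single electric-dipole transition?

E1 requires Δl = ±1, so l_f ∈ {1, 3}; with 0 ≤ l_f ≤ n_f−1 = 6, the allowed l_f values are {1, 3}.
For l_f = 1: m_f ∈ {m_i−1, m_i, m_i+1} ∩ [−1, 1] = {1} → 1 state.
For l_f = 3: m_f ∈ {m_i−1, m_i, m_i+1} ∩ [−3, 3] = {1, 2, 3} → 3 states.
Total: 4.

4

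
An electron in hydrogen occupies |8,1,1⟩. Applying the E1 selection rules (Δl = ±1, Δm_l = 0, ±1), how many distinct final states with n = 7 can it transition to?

4

E1 requires Δl = ±1, so l_f ∈ {0, 2}; with 0 ≤ l_f ≤ n_f−1 = 6, the allowed l_f values are {0, 2}.
For l_f = 0: m_f ∈ {m_i−1, m_i, m_i+1} ∩ [−0, 0] = {0} → 1 state.
For l_f = 2: m_f ∈ {m_i−1, m_i, m_i+1} ∩ [−2, 2] = {0, 1, 2} → 3 states.
Total: 4.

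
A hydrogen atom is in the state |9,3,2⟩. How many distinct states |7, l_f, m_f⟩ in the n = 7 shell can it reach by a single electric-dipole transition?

5

E1 requires Δl = ±1, so l_f ∈ {2, 4}; with 0 ≤ l_f ≤ n_f−1 = 6, the allowed l_f values are {2, 4}.
For l_f = 2: m_f ∈ {m_i−1, m_i, m_i+1} ∩ [−2, 2] = {1, 2} → 2 states.
For l_f = 4: m_f ∈ {m_i−1, m_i, m_i+1} ∩ [−4, 4] = {1, 2, 3} → 3 states.
Total: 5.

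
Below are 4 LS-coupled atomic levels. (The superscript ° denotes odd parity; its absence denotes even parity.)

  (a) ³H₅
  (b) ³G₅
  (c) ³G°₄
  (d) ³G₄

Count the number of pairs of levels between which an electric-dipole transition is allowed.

3

(a)–(b): forbidden (parity).
(a)–(c): allowed.
(a)–(d): forbidden (parity).
(b)–(c): allowed.
(b)–(d): forbidden (parity).
(c)–(d): allowed.
Allowed pairs: 3 of 6.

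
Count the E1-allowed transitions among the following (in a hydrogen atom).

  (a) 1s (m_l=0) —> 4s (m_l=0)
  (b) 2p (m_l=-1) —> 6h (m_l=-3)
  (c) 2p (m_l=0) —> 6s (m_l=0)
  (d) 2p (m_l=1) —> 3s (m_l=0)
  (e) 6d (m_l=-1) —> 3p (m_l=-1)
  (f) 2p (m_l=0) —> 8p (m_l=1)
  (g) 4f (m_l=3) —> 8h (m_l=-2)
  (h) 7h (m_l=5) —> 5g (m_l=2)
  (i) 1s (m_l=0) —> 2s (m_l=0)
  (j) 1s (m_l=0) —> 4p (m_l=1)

(a) forbidden — Δl = +0 (E1 requires Δl = ±1)
(b) forbidden — Δl = +4 (E1 requires Δl = ±1); Δm_l = -2 (E1 requires Δm_l = 0, ±1)
(c) allowed
(d) allowed
(e) allowed
(f) forbidden — Δl = +0 (E1 requires Δl = ±1)
(g) forbidden — Δl = +2 (E1 requires Δl = ±1); Δm_l = -5 (E1 requires Δm_l = 0, ±1)
(h) forbidden — Δm_l = -3 (E1 requires Δm_l = 0, ±1)
(i) forbidden — Δl = +0 (E1 requires Δl = ±1)
(j) allowed
Total allowed: 4 of 10.

4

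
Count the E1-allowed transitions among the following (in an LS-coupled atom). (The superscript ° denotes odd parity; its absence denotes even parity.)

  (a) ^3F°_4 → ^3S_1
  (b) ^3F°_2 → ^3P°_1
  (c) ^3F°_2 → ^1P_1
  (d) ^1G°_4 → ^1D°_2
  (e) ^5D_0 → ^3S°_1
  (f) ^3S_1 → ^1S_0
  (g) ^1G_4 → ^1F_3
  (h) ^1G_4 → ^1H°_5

1

(a) forbidden (ΔL, ΔJ fail)
(b) forbidden (parity, ΔL fail)
(c) forbidden (ΔS, ΔL fail)
(d) forbidden (parity, ΔL, ΔJ fail)
(e) forbidden (ΔS, ΔL fail)
(f) forbidden (parity, ΔS, ΔL fail)
(g) forbidden (parity fails)
(h) allowed
Total allowed: 1 of 8.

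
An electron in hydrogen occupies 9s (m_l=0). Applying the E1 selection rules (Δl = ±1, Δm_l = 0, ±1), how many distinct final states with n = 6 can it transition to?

E1 requires Δl = ±1, so l_f ∈ {-1, 1}; with 0 ≤ l_f ≤ n_f−1 = 5, the allowed l_f values are {1}.
For l_f = 1: m_f ∈ {m_i−1, m_i, m_i+1} ∩ [−1, 1] = {-1, 0, 1} → 3 states.
Total: 3.

3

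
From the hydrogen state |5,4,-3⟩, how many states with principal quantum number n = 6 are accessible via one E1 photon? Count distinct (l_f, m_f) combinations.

E1 requires Δl = ±1, so l_f ∈ {3, 5}; with 0 ≤ l_f ≤ n_f−1 = 5, the allowed l_f values are {3, 5}.
For l_f = 3: m_f ∈ {m_i−1, m_i, m_i+1} ∩ [−3, 3] = {-3, -2} → 2 states.
For l_f = 5: m_f ∈ {m_i−1, m_i, m_i+1} ∩ [−5, 5] = {-4, -3, -2} → 3 states.
Total: 5.

5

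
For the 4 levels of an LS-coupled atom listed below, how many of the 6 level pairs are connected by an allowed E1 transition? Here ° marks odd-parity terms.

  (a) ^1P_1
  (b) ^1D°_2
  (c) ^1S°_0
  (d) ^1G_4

(a)–(b): allowed.
(a)–(c): allowed.
(a)–(d): forbidden (parity, ΔL, ΔJ).
(b)–(c): forbidden (parity, ΔL, ΔJ).
(b)–(d): forbidden (ΔL, ΔJ).
(c)–(d): forbidden (ΔL, ΔJ).
Allowed pairs: 2 of 6.

2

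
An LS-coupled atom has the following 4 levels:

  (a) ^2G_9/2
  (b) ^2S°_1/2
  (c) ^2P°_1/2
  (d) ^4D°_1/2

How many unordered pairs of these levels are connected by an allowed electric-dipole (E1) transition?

0

(a)–(b): forbidden (ΔL, ΔJ).
(a)–(c): forbidden (ΔL, ΔJ).
(a)–(d): forbidden (ΔS, ΔL, ΔJ).
(b)–(c): forbidden (parity).
(b)–(d): forbidden (parity, ΔS, ΔL).
(c)–(d): forbidden (parity, ΔS).
Allowed pairs: 0 of 6.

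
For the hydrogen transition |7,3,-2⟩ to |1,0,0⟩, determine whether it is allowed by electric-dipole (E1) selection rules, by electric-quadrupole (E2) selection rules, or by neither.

neither

Δl = 0 − 3 = -3; l_i + l_f = 3.
Δm_l = +2.
E1 (Δl = ±1, |Δm_l| ≤ 1): not satisfied.
E2 (Δl = 0,±2, l_i+l_f ≥ 2, |Δm_l| ≤ 2): not satisfied.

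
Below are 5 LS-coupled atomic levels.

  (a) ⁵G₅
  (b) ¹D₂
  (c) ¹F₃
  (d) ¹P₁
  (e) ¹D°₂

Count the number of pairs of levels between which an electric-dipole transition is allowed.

3

(a)–(b): forbidden (parity, ΔS, ΔL, ΔJ).
(a)–(c): forbidden (parity, ΔS, ΔJ).
(a)–(d): forbidden (parity, ΔS, ΔL, ΔJ).
(a)–(e): forbidden (ΔS, ΔL, ΔJ).
(b)–(c): forbidden (parity).
(b)–(d): forbidden (parity).
(b)–(e): allowed.
(c)–(d): forbidden (parity, ΔL, ΔJ).
(c)–(e): allowed.
(d)–(e): allowed.
Allowed pairs: 3 of 10.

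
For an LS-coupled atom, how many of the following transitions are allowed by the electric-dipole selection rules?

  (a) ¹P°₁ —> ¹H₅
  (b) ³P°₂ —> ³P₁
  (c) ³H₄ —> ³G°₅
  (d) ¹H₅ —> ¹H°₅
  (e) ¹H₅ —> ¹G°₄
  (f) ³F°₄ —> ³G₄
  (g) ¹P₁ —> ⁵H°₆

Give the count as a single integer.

5

(a) forbidden (ΔL, ΔJ fail)
(b) allowed
(c) allowed
(d) allowed
(e) allowed
(f) allowed
(g) forbidden (ΔS, ΔL, ΔJ fail)
Total allowed: 5 of 7.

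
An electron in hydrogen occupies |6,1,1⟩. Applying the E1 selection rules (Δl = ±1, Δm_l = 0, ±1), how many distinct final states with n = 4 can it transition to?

4

E1 requires Δl = ±1, so l_f ∈ {0, 2}; with 0 ≤ l_f ≤ n_f−1 = 3, the allowed l_f values are {0, 2}.
For l_f = 0: m_f ∈ {m_i−1, m_i, m_i+1} ∩ [−0, 0] = {0} → 1 state.
For l_f = 2: m_f ∈ {m_i−1, m_i, m_i+1} ∩ [−2, 2] = {0, 1, 2} → 3 states.
Total: 4.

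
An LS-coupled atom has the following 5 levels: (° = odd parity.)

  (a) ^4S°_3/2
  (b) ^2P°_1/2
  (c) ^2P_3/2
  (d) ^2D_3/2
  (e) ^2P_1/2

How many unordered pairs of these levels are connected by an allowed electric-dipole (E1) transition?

3

(a)–(b): forbidden (parity, ΔS).
(a)–(c): forbidden (ΔS).
(a)–(d): forbidden (ΔS, ΔL).
(a)–(e): forbidden (ΔS).
(b)–(c): allowed.
(b)–(d): allowed.
(b)–(e): allowed.
(c)–(d): forbidden (parity).
(c)–(e): forbidden (parity).
(d)–(e): forbidden (parity).
Allowed pairs: 3 of 10.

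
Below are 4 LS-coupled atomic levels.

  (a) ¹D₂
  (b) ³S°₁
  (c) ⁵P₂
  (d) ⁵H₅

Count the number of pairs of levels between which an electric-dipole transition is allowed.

(a)–(b): forbidden (ΔS, ΔL).
(a)–(c): forbidden (parity, ΔS).
(a)–(d): forbidden (parity, ΔS, ΔL, ΔJ).
(b)–(c): forbidden (ΔS).
(b)–(d): forbidden (ΔS, ΔL, ΔJ).
(c)–(d): forbidden (parity, ΔL, ΔJ).
Allowed pairs: 0 of 6.

0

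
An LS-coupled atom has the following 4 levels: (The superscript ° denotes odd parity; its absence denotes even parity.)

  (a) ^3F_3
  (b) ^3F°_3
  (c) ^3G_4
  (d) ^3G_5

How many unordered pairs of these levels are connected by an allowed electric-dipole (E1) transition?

2

(a)–(b): allowed.
(a)–(c): forbidden (parity).
(a)–(d): forbidden (parity, ΔJ).
(b)–(c): allowed.
(b)–(d): forbidden (ΔJ).
(c)–(d): forbidden (parity).
Allowed pairs: 2 of 6.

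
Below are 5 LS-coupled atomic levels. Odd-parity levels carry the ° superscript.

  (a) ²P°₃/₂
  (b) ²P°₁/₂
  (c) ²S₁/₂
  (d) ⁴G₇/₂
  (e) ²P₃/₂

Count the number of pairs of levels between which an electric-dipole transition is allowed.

4

(a)–(b): forbidden (parity).
(a)–(c): allowed.
(a)–(d): forbidden (ΔS, ΔL, ΔJ).
(a)–(e): allowed.
(b)–(c): allowed.
(b)–(d): forbidden (ΔS, ΔL, ΔJ).
(b)–(e): allowed.
(c)–(d): forbidden (parity, ΔS, ΔL, ΔJ).
(c)–(e): forbidden (parity).
(d)–(e): forbidden (parity, ΔS, ΔL, ΔJ).
Allowed pairs: 4 of 10.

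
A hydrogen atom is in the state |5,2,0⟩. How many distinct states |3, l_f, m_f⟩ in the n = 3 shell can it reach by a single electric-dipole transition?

E1 requires Δl = ±1, so l_f ∈ {1, 3}; with 0 ≤ l_f ≤ n_f−1 = 2, the allowed l_f values are {1}.
For l_f = 1: m_f ∈ {m_i−1, m_i, m_i+1} ∩ [−1, 1] = {-1, 0, 1} → 3 states.
Total: 3.

3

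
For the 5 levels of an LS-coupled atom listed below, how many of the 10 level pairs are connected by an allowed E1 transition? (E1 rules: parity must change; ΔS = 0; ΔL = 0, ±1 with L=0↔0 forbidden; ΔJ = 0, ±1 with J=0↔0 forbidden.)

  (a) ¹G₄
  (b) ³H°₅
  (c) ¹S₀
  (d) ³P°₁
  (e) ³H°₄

0

(a)–(b): forbidden (ΔS).
(a)–(c): forbidden (parity, ΔL, ΔJ).
(a)–(d): forbidden (ΔS, ΔL, ΔJ).
(a)–(e): forbidden (ΔS).
(b)–(c): forbidden (ΔS, ΔL, ΔJ).
(b)–(d): forbidden (parity, ΔL, ΔJ).
(b)–(e): forbidden (parity).
(c)–(d): forbidden (ΔS).
(c)–(e): forbidden (ΔS, ΔL, ΔJ).
(d)–(e): forbidden (parity, ΔL, ΔJ).
Allowed pairs: 0 of 10.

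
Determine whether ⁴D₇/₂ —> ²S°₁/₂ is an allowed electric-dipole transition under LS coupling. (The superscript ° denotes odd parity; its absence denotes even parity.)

Parity must change: even → odd — passes.
ΔS = 0: S: 3/2 → 1/2 — fails.
ΔL = 0, ±1 (not L=0↔0): L: 2 → 0, ΔL = -2 — fails.
ΔJ = 0, ±1 (not J=0↔0): J: 7/2 → 1/2, ΔJ = -3 — fails.
Rule(s) violated: ΔS, ΔL, ΔJ.

forbidden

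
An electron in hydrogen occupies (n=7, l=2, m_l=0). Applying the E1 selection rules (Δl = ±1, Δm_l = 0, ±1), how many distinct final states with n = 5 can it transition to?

E1 requires Δl = ±1, so l_f ∈ {1, 3}; with 0 ≤ l_f ≤ n_f−1 = 4, the allowed l_f values are {1, 3}.
For l_f = 1: m_f ∈ {m_i−1, m_i, m_i+1} ∩ [−1, 1] = {-1, 0, 1} → 3 states.
For l_f = 3: m_f ∈ {m_i−1, m_i, m_i+1} ∩ [−3, 3] = {-1, 0, 1} → 3 states.
Total: 6.

6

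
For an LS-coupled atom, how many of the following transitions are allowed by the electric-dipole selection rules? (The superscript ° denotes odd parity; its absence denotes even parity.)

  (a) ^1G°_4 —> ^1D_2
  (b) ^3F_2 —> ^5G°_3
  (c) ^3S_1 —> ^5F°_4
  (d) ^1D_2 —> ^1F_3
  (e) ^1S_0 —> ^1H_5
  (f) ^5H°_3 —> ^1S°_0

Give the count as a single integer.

0

(a) forbidden (ΔL, ΔJ fail)
(b) forbidden (ΔS fails)
(c) forbidden (ΔS, ΔL, ΔJ fail)
(d) forbidden (parity fails)
(e) forbidden (parity, ΔL, ΔJ fail)
(f) forbidden (parity, ΔS, ΔL, ΔJ fail)
Total allowed: 0 of 6.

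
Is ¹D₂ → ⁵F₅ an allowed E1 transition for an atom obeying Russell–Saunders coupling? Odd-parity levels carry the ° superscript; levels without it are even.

forbidden

Parity must change: even → even — ✗.
ΔS = 0: S: 0 → 2 — ✗.
ΔL = 0, ±1 (not L=0↔0): L: 2 → 3, ΔL = +1 — ✓.
ΔJ = 0, ±1 (not J=0↔0): J: 2 → 5, ΔJ = +3 — ✗.
Rule(s) violated: parity, ΔS, ΔJ.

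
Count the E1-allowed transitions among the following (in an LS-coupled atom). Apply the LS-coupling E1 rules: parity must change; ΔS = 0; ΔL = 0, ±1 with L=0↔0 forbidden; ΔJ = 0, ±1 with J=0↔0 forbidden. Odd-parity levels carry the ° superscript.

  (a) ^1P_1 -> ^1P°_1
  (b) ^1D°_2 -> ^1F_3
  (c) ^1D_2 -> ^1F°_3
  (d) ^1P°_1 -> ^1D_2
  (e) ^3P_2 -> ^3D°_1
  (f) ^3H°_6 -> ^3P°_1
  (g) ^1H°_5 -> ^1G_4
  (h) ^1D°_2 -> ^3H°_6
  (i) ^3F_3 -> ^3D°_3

7

(a) allowed
(b) allowed
(c) allowed
(d) allowed
(e) allowed
(f) forbidden (parity, ΔL, ΔJ fail)
(g) allowed
(h) forbidden (parity, ΔS, ΔL, ΔJ fail)
(i) allowed
Total allowed: 7 of 9.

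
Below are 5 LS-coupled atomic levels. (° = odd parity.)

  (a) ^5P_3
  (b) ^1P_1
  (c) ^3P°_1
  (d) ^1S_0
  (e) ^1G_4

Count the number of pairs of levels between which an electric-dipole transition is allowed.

0

(a)–(b): forbidden (parity, ΔS, ΔJ).
(a)–(c): forbidden (ΔS, ΔJ).
(a)–(d): forbidden (parity, ΔS, ΔJ).
(a)–(e): forbidden (parity, ΔS, ΔL).
(b)–(c): forbidden (ΔS).
(b)–(d): forbidden (parity).
(b)–(e): forbidden (parity, ΔL, ΔJ).
(c)–(d): forbidden (ΔS).
(c)–(e): forbidden (ΔS, ΔL, ΔJ).
(d)–(e): forbidden (parity, ΔL, ΔJ).
Allowed pairs: 0 of 10.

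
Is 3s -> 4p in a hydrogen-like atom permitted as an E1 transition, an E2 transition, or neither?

Δl = 1 − 0 = +1; l_i + l_f = 1.
E1 (Δl = ±1): satisfied.
E2 (Δl = 0,±2, l_i+l_f ≥ 2): not satisfied.

E1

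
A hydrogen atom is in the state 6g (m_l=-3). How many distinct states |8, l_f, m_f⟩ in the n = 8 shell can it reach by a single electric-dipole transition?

E1 requires Δl = ±1, so l_f ∈ {3, 5}; with 0 ≤ l_f ≤ n_f−1 = 7, the allowed l_f values are {3, 5}.
For l_f = 3: m_f ∈ {m_i−1, m_i, m_i+1} ∩ [−3, 3] = {-3, -2} → 2 states.
For l_f = 5: m_f ∈ {m_i−1, m_i, m_i+1} ∩ [−5, 5] = {-4, -3, -2} → 3 states.
Total: 5.

5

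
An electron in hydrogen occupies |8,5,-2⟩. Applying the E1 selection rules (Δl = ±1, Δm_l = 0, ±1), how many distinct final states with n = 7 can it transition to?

6

E1 requires Δl = ±1, so l_f ∈ {4, 6}; with 0 ≤ l_f ≤ n_f−1 = 6, the allowed l_f values are {4, 6}.
For l_f = 4: m_f ∈ {m_i−1, m_i, m_i+1} ∩ [−4, 4] = {-3, -2, -1} → 3 states.
For l_f = 6: m_f ∈ {m_i−1, m_i, m_i+1} ∩ [−6, 6] = {-3, -2, -1} → 3 states.
Total: 6.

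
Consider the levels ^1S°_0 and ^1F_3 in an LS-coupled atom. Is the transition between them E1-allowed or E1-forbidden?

forbidden

Initial level: S=0, L=0, J=0, parity odd. Final level: S=0, L=3, J=3, parity even.
ΔJ = 0, ±1 (not J=0↔0): J: 0 → 3, ΔJ = +3 — ✗.
ΔL = 0, ±1 (not L=0↔0): L: 0 → 3, ΔL = +3 — ✗.
ΔS = 0: S: 0 → 0 — ✓.
Parity must change: odd → even — ✓.
Rule(s) violated: ΔL, ΔJ.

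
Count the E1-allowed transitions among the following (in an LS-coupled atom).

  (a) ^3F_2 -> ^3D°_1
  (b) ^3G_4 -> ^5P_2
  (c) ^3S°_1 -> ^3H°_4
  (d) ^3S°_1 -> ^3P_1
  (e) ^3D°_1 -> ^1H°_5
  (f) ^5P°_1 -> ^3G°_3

2

(a) allowed
(b) forbidden (parity, ΔS, ΔL, ΔJ fail)
(c) forbidden (parity, ΔL, ΔJ fail)
(d) allowed
(e) forbidden (parity, ΔS, ΔL, ΔJ fail)
(f) forbidden (parity, ΔS, ΔL, ΔJ fail)
Total allowed: 2 of 6.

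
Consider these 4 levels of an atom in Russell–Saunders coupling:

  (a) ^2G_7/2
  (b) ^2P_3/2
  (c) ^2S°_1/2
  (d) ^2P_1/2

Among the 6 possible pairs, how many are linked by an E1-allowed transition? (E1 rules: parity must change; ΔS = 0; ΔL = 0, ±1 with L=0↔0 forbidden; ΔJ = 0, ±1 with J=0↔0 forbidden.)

2

(a)–(b): forbidden (parity, ΔL, ΔJ).
(a)–(c): forbidden (ΔL, ΔJ).
(a)–(d): forbidden (parity, ΔL, ΔJ).
(b)–(c): allowed.
(b)–(d): forbidden (parity).
(c)–(d): allowed.
Allowed pairs: 2 of 6.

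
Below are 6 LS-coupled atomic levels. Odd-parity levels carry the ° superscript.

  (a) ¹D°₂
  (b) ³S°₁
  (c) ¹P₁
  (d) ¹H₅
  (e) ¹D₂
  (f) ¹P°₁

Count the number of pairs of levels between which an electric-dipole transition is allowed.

4

(a)–(b): forbidden (parity, ΔS, ΔL).
(a)–(c): allowed.
(a)–(d): forbidden (ΔL, ΔJ).
(a)–(e): allowed.
(a)–(f): forbidden (parity).
(b)–(c): forbidden (ΔS).
(b)–(d): forbidden (ΔS, ΔL, ΔJ).
(b)–(e): forbidden (ΔS, ΔL).
(b)–(f): forbidden (parity, ΔS).
(c)–(d): forbidden (parity, ΔL, ΔJ).
(c)–(e): forbidden (parity).
(c)–(f): allowed.
(d)–(e): forbidden (parity, ΔL, ΔJ).
(d)–(f): forbidden (ΔL, ΔJ).
(e)–(f): allowed.
Allowed pairs: 4 of 15.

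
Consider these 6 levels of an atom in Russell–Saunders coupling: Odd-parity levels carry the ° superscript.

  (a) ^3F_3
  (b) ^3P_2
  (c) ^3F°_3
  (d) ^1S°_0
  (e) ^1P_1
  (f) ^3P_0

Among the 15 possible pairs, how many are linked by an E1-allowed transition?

(a)–(b): forbidden (parity, ΔL).
(a)–(c): allowed.
(a)–(d): forbidden (ΔS, ΔL, ΔJ).
(a)–(e): forbidden (parity, ΔS, ΔL, ΔJ).
(a)–(f): forbidden (parity, ΔL, ΔJ).
(b)–(c): forbidden (ΔL).
(b)–(d): forbidden (ΔS, ΔJ).
(b)–(e): forbidden (parity, ΔS).
(b)–(f): forbidden (parity, ΔJ).
(c)–(d): forbidden (parity, ΔS, ΔL, ΔJ).
(c)–(e): forbidden (ΔS, ΔL, ΔJ).
(c)–(f): forbidden (ΔL, ΔJ).
(d)–(e): allowed.
(d)–(f): forbidden (ΔS, ΔJ).
(e)–(f): forbidden (parity, ΔS).
Allowed pairs: 2 of 15.

2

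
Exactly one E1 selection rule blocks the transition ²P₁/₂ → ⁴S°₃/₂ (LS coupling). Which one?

the ΔS = 0 rule

Initial level: S=1/2, L=1, J=1/2, parity even. Final level: S=3/2, L=0, J=3/2, parity odd.
Parity must change: even → odd — ✓.
ΔS = 0: S: 1/2 → 3/2 — ✗.
ΔL = 0, ±1 (not L=0↔0): L: 1 → 0, ΔL = -1 — ✓.
ΔJ = 0, ±1 (not J=0↔0): J: 1/2 → 3/2, ΔJ = +1 — ✓.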